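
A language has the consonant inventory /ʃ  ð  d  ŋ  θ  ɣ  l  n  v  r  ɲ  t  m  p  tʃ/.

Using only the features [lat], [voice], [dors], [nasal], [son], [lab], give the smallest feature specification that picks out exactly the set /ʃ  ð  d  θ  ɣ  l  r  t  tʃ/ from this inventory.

[−nasal, −lab]

The class [−nasal], [−labial] has exactly /ʃ, ð, d, θ, ɣ, l, r, t, tʃ/ as its extension in this inventory. No smaller conjunction from the listed features achieves this: [−labial] alone would also admit /ŋ, n, ɲ/; [−nasal] alone would also admit /v, p/; and checking the remaining single features turns up none with this extension.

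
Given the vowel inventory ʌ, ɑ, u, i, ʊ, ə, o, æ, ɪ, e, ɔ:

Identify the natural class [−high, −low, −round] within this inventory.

ʌ, ə, e

The [−high] segments are /ʌ, ɑ, ə, o, æ, e, ɔ/.
Within that set, [−low] gives /ʌ, ə, o, e, ɔ/.
Intersecting with [−round] leaves /ʌ, ə, e/.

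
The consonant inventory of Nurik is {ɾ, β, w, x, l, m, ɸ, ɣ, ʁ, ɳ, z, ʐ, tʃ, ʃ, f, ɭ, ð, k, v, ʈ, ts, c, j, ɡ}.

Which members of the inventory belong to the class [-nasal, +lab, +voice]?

β, w, v

Among the inventory, the [-nasal] segments are /ɾ, β, w, x, l, ɸ, ɣ, ʁ, z, ʐ, tʃ, ʃ, f, ɭ, ð, k, v, ʈ, ts, c, j, ɡ/.
Within that set, [+labial] gives /β, w, ɸ, f, v/.
Within that set, [+voice] leaves /β, w, v/.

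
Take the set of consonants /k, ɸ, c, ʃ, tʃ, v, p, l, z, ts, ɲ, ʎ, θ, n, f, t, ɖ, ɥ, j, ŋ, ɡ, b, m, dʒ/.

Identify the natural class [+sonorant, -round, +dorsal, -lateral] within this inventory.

ɲ, j, ŋ

Among the inventory, the [+sonorant] segments are /l, ɲ, ʎ, n, ɥ, j, ŋ, m/.
Of those, [-round] gives /l, ɲ, ʎ, n, j, ŋ, m/.
Among these, [+dorsal] gives /ɲ, ʎ, j, ŋ/.
Of those, [-lateral] leaves /ɲ, j, ŋ/.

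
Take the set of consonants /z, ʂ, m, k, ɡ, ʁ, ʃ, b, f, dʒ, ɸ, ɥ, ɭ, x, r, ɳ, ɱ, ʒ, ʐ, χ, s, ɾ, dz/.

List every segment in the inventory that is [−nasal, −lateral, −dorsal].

Checking each segment against [−nasal], [−lateral], [−dorsal]: /z/ (voiced alveolar fricative), /ʂ/ (voiceless retroflex fricative), /ʃ/ (voiceless postalveolar fricative), /b/ (voiced bilabial stop), /f/ (voiceless labiodental fricative), /dʒ/ (voiced postalveolar affricate), among others, satisfy every feature; every other segment in the inventory fails at least one.

z, ʂ, ʃ, b, f, dʒ, ɸ, r, ʒ, ʐ, s, ɾ, dz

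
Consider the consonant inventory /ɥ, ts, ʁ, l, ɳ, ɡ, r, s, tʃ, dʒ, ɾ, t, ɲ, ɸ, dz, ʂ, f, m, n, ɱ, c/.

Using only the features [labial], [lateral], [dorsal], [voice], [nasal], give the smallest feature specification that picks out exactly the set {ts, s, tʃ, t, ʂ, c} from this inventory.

[−voice, −labial]

Every target segment is [−voice], [−labial]; each remaining inventory member fails at least one of these. Each conjunct is needed — [−labial] alone would also admit /ʁ, l, ɳ, ɡ, …/; [−voice] alone would also admit /ɸ, f/ — and no other single listed feature has exactly this extension, so two is the minimum.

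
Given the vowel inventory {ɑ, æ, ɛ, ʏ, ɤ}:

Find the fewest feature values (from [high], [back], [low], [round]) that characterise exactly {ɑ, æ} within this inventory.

[+low]

Every target segment is [+low] and no other inventory member is, so one feature is enough.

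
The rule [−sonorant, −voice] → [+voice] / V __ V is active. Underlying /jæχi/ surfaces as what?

[jæʁi]

Only /χ/ occurs between two vowels (/æ/ __ /i/) and matches the structural description. It is a voiceless uvular fricative, so [−sonorant, −voice] holds; changing it to [+voice] with all other features held fixed yields /ʁ/ (voiced uvular fricative). No other segment meets both the structural description and the environment, so the output is [jæʁi].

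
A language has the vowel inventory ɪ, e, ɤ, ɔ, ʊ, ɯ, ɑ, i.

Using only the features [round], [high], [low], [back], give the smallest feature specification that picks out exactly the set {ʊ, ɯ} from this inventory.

The class [+high], [+back] has exactly /ʊ, ɯ/ as its extension in this inventory. No smaller conjunction from the listed features achieves this: [+back] alone would also admit /ɤ, ɔ, ɑ/; [+high] alone would also admit /ɪ, i/; and checking the remaining single features turns up none with this extension.

[+high, +back]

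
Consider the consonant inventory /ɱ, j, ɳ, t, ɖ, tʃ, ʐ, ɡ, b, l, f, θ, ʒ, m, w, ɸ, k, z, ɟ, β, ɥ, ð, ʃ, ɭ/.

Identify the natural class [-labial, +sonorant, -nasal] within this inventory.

j, l, ɭ

Checking each segment against [-labial], [+sonorant], [-nasal]: /j/ (palatal glide), /l/ (alveolar lateral approximant), /ɭ/ (retroflex lateral approximant) satisfy every feature; every other segment in the inventory fails at least one.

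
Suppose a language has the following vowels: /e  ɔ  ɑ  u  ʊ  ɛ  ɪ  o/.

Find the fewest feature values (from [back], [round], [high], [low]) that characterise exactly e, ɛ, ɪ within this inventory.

[-back]

Every target segment is [-back] and no other inventory member is, so one feature is enough.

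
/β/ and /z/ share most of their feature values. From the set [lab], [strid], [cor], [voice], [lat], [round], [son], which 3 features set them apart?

[strident], [labial], [coronal]

The two segments share [+voice], [-lateral], [-round], [-sonorant]. The only features from the list on which they differ: /β/ is [-strident] while /z/ is [+strident]; /β/ is [+labial] while /z/ is [-labial]; /β/ is [-coronal] while /z/ is [+coronal].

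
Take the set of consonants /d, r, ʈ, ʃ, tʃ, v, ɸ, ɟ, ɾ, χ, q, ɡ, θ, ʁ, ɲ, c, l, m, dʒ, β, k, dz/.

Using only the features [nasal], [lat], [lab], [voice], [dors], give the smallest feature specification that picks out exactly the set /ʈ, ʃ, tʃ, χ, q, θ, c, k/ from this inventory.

[-voice, -lab]

/ʈ, ʃ, tʃ, χ, q, θ, c, k/ are all [-voice], [-labial], and no other segment in the inventory matches both values. Dropping any one of them over-generates: [-labial] alone would also admit /d, r, ɟ, ɾ, …/; [-voice] alone would also admit /ɸ/. No other single listed feature picks out exactly this set either, so fewer than two features will not do.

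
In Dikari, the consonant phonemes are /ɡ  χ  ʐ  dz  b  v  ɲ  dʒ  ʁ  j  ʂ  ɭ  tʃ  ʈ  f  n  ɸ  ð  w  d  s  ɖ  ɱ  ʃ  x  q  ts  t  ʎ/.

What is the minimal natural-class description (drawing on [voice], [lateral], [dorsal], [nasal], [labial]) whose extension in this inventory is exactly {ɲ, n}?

[+nasal, -labial]

/ɲ, n/ are all [+nasal], [-labial], and no other segment in the inventory matches both values. Dropping any one of them over-generates: [-labial] alone would also admit /ɡ, χ, ʐ, dz, …/; [+nasal] alone would also admit /ɱ/. No other single listed feature picks out exactly this set either, so fewer than two features will not do.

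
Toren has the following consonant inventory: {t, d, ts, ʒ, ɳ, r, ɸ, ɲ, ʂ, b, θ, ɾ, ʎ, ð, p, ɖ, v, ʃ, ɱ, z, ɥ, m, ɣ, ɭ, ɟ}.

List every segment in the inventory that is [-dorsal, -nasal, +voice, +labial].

b, v

Checking each segment against [-dorsal], [-nasal], [+voice], [+labial]: /b/ (voiced bilabial stop), /v/ (voiced labiodental fricative) satisfy every feature; every other segment in the inventory fails at least one.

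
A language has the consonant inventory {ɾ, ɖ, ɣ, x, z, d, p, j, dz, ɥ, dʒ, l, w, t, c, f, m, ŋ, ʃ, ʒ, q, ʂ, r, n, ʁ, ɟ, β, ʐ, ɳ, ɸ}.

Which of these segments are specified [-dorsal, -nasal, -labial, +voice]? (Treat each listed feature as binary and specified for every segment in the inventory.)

Checking each segment against [-dorsal], [-nasal], [-labial], [+voice]: /ɾ/ (alveolar tap), /ɖ/ (voiced retroflex stop), /z/ (voiced alveolar fricative), /d/ (voiced alveolar stop), /dz/ (voiced alveolar affricate), /dʒ/ (voiced postalveolar affricate), among others, satisfy every feature; every other segment in the inventory fails at least one.

ɾ, ɖ, z, d, dz, dʒ, l, ʒ, r, ʐ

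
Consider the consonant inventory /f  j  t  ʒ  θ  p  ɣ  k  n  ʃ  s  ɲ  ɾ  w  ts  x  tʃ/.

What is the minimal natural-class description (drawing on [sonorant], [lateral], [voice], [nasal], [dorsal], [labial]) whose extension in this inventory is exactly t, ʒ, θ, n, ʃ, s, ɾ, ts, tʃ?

[−labial, −dorsal]

The class [−labial], [−dorsal] has exactly /t, ʒ, θ, n, ʃ, s, ɾ, ts, tʃ/ as its extension in this inventory. No smaller conjunction from the listed features achieves this: [−dorsal] alone would also admit /f, p/; [−labial] alone would also admit /j, ɣ, k, ɲ, …/; and checking the remaining single features turns up none with this extension.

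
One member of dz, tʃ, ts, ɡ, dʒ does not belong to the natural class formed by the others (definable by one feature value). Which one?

[delayed release] (equivalently [strident], [coronal], [dorsal]) groups all but one: /ts, dz, tʃ, dʒ/ share [+delayed release] while /ɡ/ (voiced velar stop) alone is [−delayed release]. Removing any other segment would not leave a single-feature class that excludes it.

ɡ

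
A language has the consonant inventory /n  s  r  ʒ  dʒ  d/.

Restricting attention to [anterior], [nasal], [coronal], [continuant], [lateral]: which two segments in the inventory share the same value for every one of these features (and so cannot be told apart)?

r, s

Both /r/ and /s/ are [+anterior], [−nasal], [+coronal], [+continuant], [−lateral]. Since the list omits [sonorant], [voice] and [strident] — which do distinguish the alveolar trill from the voiceless alveolar fricative — this pair collapses; all other pairs remain distinct.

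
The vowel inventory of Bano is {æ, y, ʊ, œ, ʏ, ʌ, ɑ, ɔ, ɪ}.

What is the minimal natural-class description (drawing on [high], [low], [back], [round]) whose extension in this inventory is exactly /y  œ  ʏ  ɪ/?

Every target segment is [−low], [−back]; each remaining inventory member fails at least one of these. Each conjunct is needed — [−back] alone would also admit /æ/; [−low] alone would also admit /ʊ, ʌ, ɔ/ — and no other single listed feature has exactly this extension, so two is the minimum.

[−low, −back]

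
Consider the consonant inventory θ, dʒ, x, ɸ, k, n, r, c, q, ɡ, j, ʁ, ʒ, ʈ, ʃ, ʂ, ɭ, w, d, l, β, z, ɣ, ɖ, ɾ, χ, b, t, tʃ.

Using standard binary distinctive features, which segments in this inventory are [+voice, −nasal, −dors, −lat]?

dʒ, r, ʒ, d, β, z, ɖ, ɾ, b

Eliminate segments failing any feature: /θ, x, ɸ, k, c, q, ʈ, ʃ, ʂ, χ, t, tʃ/ are [−voice]; /n/ is [+nasal]; /ɡ, j, ʁ, w, ɣ/ are [+dorsal]; /ɭ, l/ are [+lateral]. The remaining /dʒ, r, ʒ, d, β, z, ɖ, ɾ, b/ satisfy [+voice], [−nasal], [−dorsal], [−lateral].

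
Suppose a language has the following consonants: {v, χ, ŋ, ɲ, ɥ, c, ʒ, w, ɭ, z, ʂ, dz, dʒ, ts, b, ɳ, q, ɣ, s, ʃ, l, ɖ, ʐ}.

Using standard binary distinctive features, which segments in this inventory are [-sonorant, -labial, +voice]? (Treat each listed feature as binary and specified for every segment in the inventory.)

ʒ, z, dz, dʒ, ɣ, ɖ, ʐ

The [-sonorant] segments are /v, χ, c, ʒ, z, ʂ, dz, dʒ, ts, b, q, ɣ, s, ʃ, ɖ, ʐ/.
Of those, [-labial] gives /χ, c, ʒ, z, ʂ, dz, dʒ, ts, q, ɣ, s, ʃ, ɖ, ʐ/.
Among these, [+voice] leaves /ʒ, z, dz, dʒ, ɣ, ɖ, ʐ/.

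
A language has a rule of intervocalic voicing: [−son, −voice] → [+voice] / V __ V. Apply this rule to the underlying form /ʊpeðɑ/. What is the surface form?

[ʊbeðɑ]

/p/ satisfies [−son, −voice] and sits in V __ V. The [+voice] counterpart of the voiceless bilabial stop is /b/. Other segments in /ʊpeðɑ/ either fail the structural description or are not in the environment, so the surface form is [ʊbeðɑ].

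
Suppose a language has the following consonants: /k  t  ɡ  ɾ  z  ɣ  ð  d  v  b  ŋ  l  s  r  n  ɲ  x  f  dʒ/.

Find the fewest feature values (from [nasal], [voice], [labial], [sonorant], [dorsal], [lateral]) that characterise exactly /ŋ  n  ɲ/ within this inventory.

[+nasal]

The target set is precisely the extension of [+nasal] in this inventory.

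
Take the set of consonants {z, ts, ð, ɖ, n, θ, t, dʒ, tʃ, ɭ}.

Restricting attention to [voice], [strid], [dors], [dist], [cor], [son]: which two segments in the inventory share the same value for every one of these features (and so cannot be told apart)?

On the given features, /ɭ/ and /n/ have an identical profile: [+voice], [−strident], [−dorsal], [−distributed], [+coronal], [+sonorant]. No other two segments in the inventory coincide on all 6 features. (They do differ in [nasal], [lateral] and [anterior], which are not among the given features.)

ɭ, n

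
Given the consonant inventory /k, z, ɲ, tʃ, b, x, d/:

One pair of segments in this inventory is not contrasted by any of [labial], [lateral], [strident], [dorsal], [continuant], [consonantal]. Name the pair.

/ɲ/ (palatal nasal) and /k/ (voiceless velar stop) are both [−labial], [−lateral], [−strident], [+dorsal], [−continuant], [+consonantal], so none of the listed features separates them. (They do differ in [sonorant], [voice], [nasal] and [back], which are not among the given features.) Every other pair in the inventory differs on at least one listed feature.

ɲ, k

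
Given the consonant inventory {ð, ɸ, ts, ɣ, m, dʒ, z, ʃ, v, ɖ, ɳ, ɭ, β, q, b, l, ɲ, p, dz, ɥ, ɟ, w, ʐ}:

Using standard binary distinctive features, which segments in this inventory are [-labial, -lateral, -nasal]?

Eliminate segments failing any feature: /ɸ, m, v, β, b, p, ɥ, w/ are [+labial]; /ɳ, ɲ/ are [+nasal]; /ɭ, l/ are [+lateral]. The remaining /ð, ts, ɣ, dʒ, z, ʃ, ɖ, q, dz, ɟ, ʐ/ satisfy [-labial], [-lateral], [-nasal].

ð, ts, ɣ, dʒ, z, ʃ, ɖ, q, dz, ɟ, ʐ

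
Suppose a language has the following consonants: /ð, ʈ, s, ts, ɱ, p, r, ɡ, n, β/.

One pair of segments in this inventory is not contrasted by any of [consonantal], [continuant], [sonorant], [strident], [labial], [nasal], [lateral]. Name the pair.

ɡ, ʈ

On the given features, /ɡ/ and /ʈ/ have an identical profile: [+consonantal], [-continuant], [-sonorant], [-strident], [-labial], [-nasal], [-lateral]. No other two segments in the inventory coincide on all 7 features. (They do differ in [voice], [coronal] and [dorsal], which are not among the given features.)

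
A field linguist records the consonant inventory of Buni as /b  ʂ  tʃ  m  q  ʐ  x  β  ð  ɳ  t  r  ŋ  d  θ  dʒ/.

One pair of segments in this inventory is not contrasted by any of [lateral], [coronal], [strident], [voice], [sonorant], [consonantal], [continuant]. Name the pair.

ŋ, m

/ŋ/ (velar nasal) and /m/ (bilabial nasal) are both [-lateral], [-coronal], [-strident], [+voice], [+sonorant], [+consonantal], [-continuant], so none of the listed features separates them. (They do differ in [labial] and [dorsal], which are not among the given features.) Every other pair in the inventory differs on at least one listed feature.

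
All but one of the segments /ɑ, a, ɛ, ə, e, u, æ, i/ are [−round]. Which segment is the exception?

/u/ is the high back rounded tense vowel, which is [+round]; the rest — /a, ɛ, i, ɑ, ə, æ, e/ — are [−round].

u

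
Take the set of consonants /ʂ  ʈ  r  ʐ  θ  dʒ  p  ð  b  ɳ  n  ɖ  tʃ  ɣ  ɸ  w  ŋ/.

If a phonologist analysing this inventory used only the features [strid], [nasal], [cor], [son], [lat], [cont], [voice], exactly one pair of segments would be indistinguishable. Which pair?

On the given features, /n/ and /ɳ/ have an identical profile: [−strident], [+nasal], [+coronal], [+sonorant], [−lateral], [−continuant], [+voice]. No other two segments in the inventory coincide on all 7 features. (They do differ in [anterior], which is not among the given features.)

n, ɳ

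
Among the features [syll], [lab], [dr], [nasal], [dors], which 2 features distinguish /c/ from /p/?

The two segments share [-syllabic], [-delayed release], [-nasal]. The only features from the list on which they differ: /c/ is [-labial] while /p/ is [+labial]; /c/ is [+dorsal] while /p/ is [-dorsal].

[labial], [dorsal]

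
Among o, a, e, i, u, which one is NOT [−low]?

/a/ is the low unrounded vowel, which is [+low]; the rest — /i, u, e, o/ — are [−low].

a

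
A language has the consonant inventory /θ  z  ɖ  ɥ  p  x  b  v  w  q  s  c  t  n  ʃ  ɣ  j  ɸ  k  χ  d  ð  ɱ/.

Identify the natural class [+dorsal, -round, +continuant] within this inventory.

Among the inventory, the [+dorsal] segments are /ɥ, x, w, q, c, ɣ, j, k, χ/.
Of those, [-round] gives /x, q, c, ɣ, j, k, χ/.
Among these, [+continuant] leaves /x, ɣ, j, χ/.

x, ɣ, j, χ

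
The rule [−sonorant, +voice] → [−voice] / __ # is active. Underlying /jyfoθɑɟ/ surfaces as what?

[jyfoθɑc]

Only the final segment /ɟ/ is both word-final and matches the structural description. It is a voiced palatal stop, so [−sonorant, +voice] holds; changing it to [−voice] with all other features held fixed yields /c/ (voiceless palatal stop). No other segment meets both the structural description and the environment, so the output is [jyfoθɑc].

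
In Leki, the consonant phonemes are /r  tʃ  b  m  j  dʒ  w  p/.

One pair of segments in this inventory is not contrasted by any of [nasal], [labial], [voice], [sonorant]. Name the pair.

On the given features, /r/ and /j/ have an identical profile: [−nasal], [−labial], [+voice], [+sonorant]. No other two segments in the inventory coincide on all 4 features. (They do differ in [dorsal], which is not among the given features.)

r, j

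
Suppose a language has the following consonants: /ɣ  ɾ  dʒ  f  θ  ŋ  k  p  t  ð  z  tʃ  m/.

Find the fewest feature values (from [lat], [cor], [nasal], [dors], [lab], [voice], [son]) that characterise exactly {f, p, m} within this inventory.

[+lab]

/f, p, m/ are exactly the [+labial] segments in the inventory, so a single feature suffices.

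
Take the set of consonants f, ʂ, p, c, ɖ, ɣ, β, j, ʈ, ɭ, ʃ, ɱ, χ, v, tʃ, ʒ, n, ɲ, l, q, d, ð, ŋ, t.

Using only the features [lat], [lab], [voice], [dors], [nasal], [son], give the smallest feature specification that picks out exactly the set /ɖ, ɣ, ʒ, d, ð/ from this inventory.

[−son, +voice, −lab]

The class [−sonorant], [+voice], [−labial] has exactly /ɖ, ɣ, ʒ, d, ð/ as its extension in this inventory. No smaller conjunction from the listed features achieves this: [+voice, −labial] alone would also admit /j, ɭ, n, ɲ, …/; [−sonorant, −labial] alone would also admit /ʂ, c, ʈ, ʃ, …/; [−sonorant, +voice] alone would also admit /β, v/; and checking the remaining two-feature bundles turns up none with this extension.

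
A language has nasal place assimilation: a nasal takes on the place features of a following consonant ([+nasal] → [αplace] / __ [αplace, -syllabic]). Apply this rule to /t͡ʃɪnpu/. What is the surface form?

/n/ sits before the [+labial] consonant /p/, so it takes on [+labial] and surfaces as /m/. The rest of the form is unaffected: [t͡ʃɪmpu].

[t͡ʃɪmpu]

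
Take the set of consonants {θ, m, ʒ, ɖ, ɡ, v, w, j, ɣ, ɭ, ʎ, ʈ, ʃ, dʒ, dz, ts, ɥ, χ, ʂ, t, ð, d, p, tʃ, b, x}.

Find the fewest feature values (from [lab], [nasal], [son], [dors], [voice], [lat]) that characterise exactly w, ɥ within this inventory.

Every target segment is [+labial], [+dorsal]; each remaining inventory member fails at least one of these. Each conjunct is needed — [+dorsal] alone would also admit /ɡ, j, ɣ, ʎ, …/; [+labial] alone would also admit /m, v, p, b/ — and no other single listed feature has exactly this extension, so two is the minimum.

[+lab, +dors]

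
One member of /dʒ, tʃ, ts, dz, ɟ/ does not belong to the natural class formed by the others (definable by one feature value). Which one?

ɟ

The remaining segments after removing /ɟ/ share [+delayed release]; /ɟ/ (voiced palatal stop) is [-delayed release]. For every other candidate removal, the leftover set fails to share any single feature value that the removed segment lacks.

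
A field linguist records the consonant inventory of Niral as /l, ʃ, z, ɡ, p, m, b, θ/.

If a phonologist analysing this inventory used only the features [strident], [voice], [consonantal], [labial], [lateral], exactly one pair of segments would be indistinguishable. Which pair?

/m/ (bilabial nasal) and /b/ (voiced bilabial stop) are both [−strident], [+voice], [+consonantal], [+labial], [−lateral], so none of the listed features separates them. (They do differ in [sonorant] and [nasal], which are not among the given features.) Every other pair in the inventory differs on at least one listed feature.

m, b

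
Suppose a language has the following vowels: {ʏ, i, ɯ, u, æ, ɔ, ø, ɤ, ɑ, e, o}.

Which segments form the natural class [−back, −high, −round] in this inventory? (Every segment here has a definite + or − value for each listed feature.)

æ, e

Eliminate segments failing any feature: /ʏ, i/ are [+high]; /ɯ, u, ɔ, ɤ, ɑ, o/ are [+back]; /ø/ is [+round]. The remaining /æ, e/ satisfy [−back], [−high], [−round].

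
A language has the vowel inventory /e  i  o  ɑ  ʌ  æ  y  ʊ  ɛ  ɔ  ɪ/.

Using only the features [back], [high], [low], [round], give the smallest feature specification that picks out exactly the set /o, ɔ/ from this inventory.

[−high, +round]

/o, ɔ/ are all [−high], [+round], and no other segment in the inventory matches both values. Dropping any one of them over-generates: [+round] alone would also admit /y, ʊ/; [−high] alone would also admit /e, ɑ, ʌ, æ, …/. No other single listed feature picks out exactly this set either, so fewer than two features will not do.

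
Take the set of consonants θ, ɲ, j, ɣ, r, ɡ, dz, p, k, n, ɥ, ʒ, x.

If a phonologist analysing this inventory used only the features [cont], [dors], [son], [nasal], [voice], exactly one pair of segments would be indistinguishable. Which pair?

On the given features, /j/ and /ɥ/ have an identical profile: [+continuant], [+dorsal], [+sonorant], [−nasal], [+voice]. No other two segments in the inventory coincide on all 5 features. (They do differ in [labial] and [round], which are not among the given features.)

j, ɥ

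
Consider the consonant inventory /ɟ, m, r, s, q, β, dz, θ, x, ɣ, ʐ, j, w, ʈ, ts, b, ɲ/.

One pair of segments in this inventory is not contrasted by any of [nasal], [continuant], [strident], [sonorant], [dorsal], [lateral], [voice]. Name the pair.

Both /j/ and /w/ are [−nasal], [+continuant], [−strident], [+sonorant], [+dorsal], [−lateral], [+voice]. Since the list omits [labial], [round] and [back] — which do distinguish the palatal glide from the labial-velar glide — this pair collapses; all other pairs remain distinct.

j, w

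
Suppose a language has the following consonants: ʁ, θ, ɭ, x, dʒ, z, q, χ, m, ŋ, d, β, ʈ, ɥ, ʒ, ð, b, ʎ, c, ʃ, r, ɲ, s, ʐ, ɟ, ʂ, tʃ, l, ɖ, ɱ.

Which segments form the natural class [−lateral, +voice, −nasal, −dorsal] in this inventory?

dʒ, z, d, β, ʒ, ð, b, r, ʐ, ɖ

Checking each segment against [−lateral], [+voice], [−nasal], [−dorsal]: /dʒ/ (voiced postalveolar affricate), /z/ (voiced alveolar fricative), /d/ (voiced alveolar stop), /β/ (voiced bilabial fricative), /ʒ/ (voiced postalveolar fricative), /ð/ (voiced dental fricative), among others, satisfy every feature; every other segment in the inventory fails at least one.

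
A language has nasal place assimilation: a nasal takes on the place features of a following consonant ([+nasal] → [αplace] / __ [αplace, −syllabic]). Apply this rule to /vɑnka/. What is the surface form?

[vɑŋka]

/n/ sits before the [+dorsal] consonant /k/, so it takes on [+dorsal] and surfaces as /ŋ/. The rest of the form is unaffected: [vɑŋka].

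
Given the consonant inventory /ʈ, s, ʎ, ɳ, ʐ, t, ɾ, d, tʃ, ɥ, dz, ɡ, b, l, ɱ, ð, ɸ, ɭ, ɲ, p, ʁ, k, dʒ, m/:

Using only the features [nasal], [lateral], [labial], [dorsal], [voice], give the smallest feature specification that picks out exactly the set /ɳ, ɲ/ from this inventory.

[+nasal, −labial]

Every target segment is [+nasal], [−labial]; each remaining inventory member fails at least one of these. Each conjunct is needed — [−labial] alone would also admit /ʈ, s, ʎ, ʐ, …/; [+nasal] alone would also admit /ɱ, m/ — and no other single listed feature has exactly this extension, so two is the minimum.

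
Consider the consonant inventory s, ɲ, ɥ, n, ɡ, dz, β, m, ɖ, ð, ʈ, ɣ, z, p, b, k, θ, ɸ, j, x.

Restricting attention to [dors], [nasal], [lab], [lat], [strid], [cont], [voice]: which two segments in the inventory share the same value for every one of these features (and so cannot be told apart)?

/j/ (palatal glide) and /ɣ/ (voiced velar fricative) are both [+dorsal], [−nasal], [−labial], [−lateral], [−strident], [+continuant], [+voice], so none of the listed features separates them. (They do differ in [sonorant] and [back], which are not among the given features.) Every other pair in the inventory differs on at least one listed feature.

j, ɣ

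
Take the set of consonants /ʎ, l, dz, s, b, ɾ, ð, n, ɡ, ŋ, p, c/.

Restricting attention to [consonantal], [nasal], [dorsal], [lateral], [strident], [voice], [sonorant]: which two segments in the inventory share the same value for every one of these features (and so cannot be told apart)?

On the given features, /ð/ and /b/ have an identical profile: [+consonantal], [−nasal], [−dorsal], [−lateral], [−strident], [+voice], [−sonorant]. No other two segments in the inventory coincide on all 7 features. (They do differ in [continuant], [labial] and [coronal], which are not among the given features.)

ð, b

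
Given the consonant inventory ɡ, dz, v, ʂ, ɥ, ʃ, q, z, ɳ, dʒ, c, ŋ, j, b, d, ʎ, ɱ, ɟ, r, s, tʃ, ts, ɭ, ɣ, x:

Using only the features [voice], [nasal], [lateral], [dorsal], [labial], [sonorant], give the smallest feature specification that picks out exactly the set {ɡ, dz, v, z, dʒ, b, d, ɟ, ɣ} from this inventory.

The class [-sonorant], [+voice] has exactly /ɡ, dz, v, z, dʒ, b, d, ɟ, ɣ/ as its extension in this inventory. No smaller conjunction from the listed features achieves this: [+voice] alone would also admit /ɥ, ɳ, ŋ, j, …/; [-sonorant] alone would also admit /ʂ, ʃ, q, c, …/; and checking the remaining single features turns up none with this extension.

[-sonorant, +voice]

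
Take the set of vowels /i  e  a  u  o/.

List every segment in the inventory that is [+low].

a

The feature [low] marks segments produced with the tongue body lowered. In this inventory /a/ has that property, so it is [+low]; /i, e, u, o/ are [−low].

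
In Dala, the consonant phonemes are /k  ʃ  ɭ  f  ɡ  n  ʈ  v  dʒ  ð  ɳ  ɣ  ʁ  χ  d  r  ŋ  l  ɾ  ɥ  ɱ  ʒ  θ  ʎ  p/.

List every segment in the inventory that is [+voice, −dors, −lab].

Eliminate segments failing any feature: /k, ʃ, f, ʈ, χ, θ, p/ are [−voice]; /ɡ, ɣ, ʁ, ŋ, ɥ, ʎ/ are [+dorsal]; /v, ɱ/ are [+labial]. The remaining /ɭ, n, dʒ, ð, ɳ, d, r, l, ɾ, ʒ/ satisfy [+voice], [−dorsal], [−labial].

ɭ, n, dʒ, ð, ɳ, d, r, l, ɾ, ʒ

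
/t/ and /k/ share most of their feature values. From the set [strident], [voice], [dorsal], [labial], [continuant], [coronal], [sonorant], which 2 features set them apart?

[coronal], [dorsal]

/t/ is the voiceless alveolar stop and /k/ is the voiceless velar stop. Both are [−strident], [−voice], [−labial], [−continuant], [−sonorant]. /t/ is [+coronal] while /k/ is [−coronal]; /t/ is [−dorsal] while /k/ is [+dorsal], so the distinguishing features are [coronal], [dorsal].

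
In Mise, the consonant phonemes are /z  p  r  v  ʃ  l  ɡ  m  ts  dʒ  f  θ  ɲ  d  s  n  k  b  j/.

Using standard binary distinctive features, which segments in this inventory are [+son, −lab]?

r, l, ɲ, n, j

The [+sonorant] segments are /r, l, m, ɲ, n, j/.
Within that set, [−labial] leaves /r, l, ɲ, n, j/.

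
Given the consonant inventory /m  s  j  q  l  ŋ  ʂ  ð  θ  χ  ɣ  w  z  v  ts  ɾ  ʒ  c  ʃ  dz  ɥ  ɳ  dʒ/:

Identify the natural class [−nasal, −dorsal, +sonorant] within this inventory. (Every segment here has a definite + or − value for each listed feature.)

The [−nasal] segments are /s, j, q, l, ʂ, ð, θ, χ, ɣ, w, z, v, ts, ɾ, ʒ, c, ʃ, dz, ɥ, dʒ/.
Within that set, [−dorsal] gives /s, l, ʂ, ð, θ, z, v, ts, ɾ, ʒ, ʃ, dz, dʒ/.
Within that set, [+sonorant] leaves /l, ɾ/.

l, ɾ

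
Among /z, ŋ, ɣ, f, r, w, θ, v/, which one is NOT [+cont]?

ŋ

/ŋ/ is the velar nasal, which is [−continuant]; the rest — /ɣ, w, f, v, θ, z, r/ — are [+continuant].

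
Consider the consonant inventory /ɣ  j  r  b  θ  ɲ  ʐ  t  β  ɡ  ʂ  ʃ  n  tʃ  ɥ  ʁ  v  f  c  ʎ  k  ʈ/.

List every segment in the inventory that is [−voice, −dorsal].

Among the inventory, the [−voice] segments are /θ, t, ʂ, ʃ, tʃ, f, c, k, ʈ/.
Within that set, [−dorsal] leaves /θ, t, ʂ, ʃ, tʃ, f, ʈ/.

θ, t, ʂ, ʃ, tʃ, f, ʈ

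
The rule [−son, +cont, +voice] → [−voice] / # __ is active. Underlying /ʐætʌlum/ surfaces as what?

[ʂætʌlum]

/ʐ/ satisfies [−son, +cont, +voice] and sits in # __. The [−voice] counterpart of the voiced retroflex fricative is /ʂ/. Other segments in /ʐætʌlum/ either fail the structural description or are not in the environment, so the surface form is [ʂætʌlum].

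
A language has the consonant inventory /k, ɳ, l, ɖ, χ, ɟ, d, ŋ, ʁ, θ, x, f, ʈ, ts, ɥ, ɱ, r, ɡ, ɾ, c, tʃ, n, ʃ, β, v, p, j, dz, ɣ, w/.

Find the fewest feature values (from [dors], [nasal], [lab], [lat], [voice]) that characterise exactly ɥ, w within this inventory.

/ɥ, w/ are all [+labial], [+dorsal], and no other segment in the inventory matches both values. Dropping any one of them over-generates: [+dorsal] alone would also admit /k, χ, ɟ, ŋ, …/; [+labial] alone would also admit /f, ɱ, β, v, …/. No other single listed feature picks out exactly this set either, so fewer than two features will not do.

[+lab, +dors]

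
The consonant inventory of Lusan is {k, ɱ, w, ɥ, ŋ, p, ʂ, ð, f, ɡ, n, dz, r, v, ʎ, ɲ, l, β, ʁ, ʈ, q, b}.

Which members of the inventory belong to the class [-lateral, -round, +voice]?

ɱ, ŋ, ð, ɡ, n, dz, r, v, ɲ, β, ʁ, b

Among the inventory, the [-lateral] segments are /k, ɱ, w, ɥ, ŋ, p, ʂ, ð, f, ɡ, n, dz, r, v, ɲ, β, ʁ, ʈ, q, b/.
Among these, [-round] gives /k, ɱ, ŋ, p, ʂ, ð, f, ɡ, n, dz, r, v, ɲ, β, ʁ, ʈ, q, b/.
Of those, [+voice] leaves /ɱ, ŋ, ð, ɡ, n, dz, r, v, ɲ, β, ʁ, b/.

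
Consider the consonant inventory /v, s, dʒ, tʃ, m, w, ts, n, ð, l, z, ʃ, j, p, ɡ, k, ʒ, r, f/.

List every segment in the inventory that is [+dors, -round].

j, ɡ, k

Checking each segment against [+dorsal], [-round]: /j/ (palatal glide), /ɡ/ (voiced velar stop), /k/ (voiceless velar stop) satisfy every feature; every other segment in the inventory fails at least one.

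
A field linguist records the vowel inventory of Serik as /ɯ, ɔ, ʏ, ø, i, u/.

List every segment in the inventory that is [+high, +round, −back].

ʏ

Eliminate segments failing any feature: /ɯ, i/ are [−round]; /ɔ, ø/ are [−high]; /u/ is [+back]. The remaining /ʏ/ satisfy [+high], [+round], [−back].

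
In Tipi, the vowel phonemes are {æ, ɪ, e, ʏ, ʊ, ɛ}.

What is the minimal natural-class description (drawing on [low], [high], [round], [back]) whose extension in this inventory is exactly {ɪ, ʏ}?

/ɪ, ʏ/ are all [+high], [-back], and no other segment in the inventory matches both values. Dropping any one of them over-generates: [-back] alone would also admit /æ, e, ɛ/; [+high] alone would also admit /ʊ/. No other single listed feature picks out exactly this set either, so fewer than two features will not do.

[+high, -back]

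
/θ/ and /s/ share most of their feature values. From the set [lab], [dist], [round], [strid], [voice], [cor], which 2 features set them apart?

[strident], [distributed]

/θ/ (voiceless dental fricative) and /s/ (voiceless alveolar fricative) agree on [−labial], [−round], [−voice], [+coronal]. They differ on [strident] (/θ/ [−], /s/ [+]), [distributed] (/θ/ [+], /s/ [−]).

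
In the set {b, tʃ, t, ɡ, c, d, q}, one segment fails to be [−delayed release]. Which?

tʃ

Every segment except /tʃ/ is [−delayed release]. /tʃ/ (voiceless postalveolar affricate) is [+delayed release], so it is the exception.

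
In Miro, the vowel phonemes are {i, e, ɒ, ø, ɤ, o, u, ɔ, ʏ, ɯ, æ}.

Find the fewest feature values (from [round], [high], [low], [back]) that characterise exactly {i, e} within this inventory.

Every target segment is [-low], [-back], [-round]; each remaining inventory member fails at least one of these. Each conjunct is needed — [-back, -round] alone would also admit /æ/; [-low, -round] alone would also admit /ɤ, ɯ/; [-low, -back] alone would also admit /ø, ʏ/ — and no other combination of two listed features has exactly this extension, so three is the minimum.

[-low, -back, -round]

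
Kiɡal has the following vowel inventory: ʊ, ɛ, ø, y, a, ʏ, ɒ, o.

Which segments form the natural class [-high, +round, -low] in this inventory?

ø, o

Eliminate segments failing any feature: /ʊ, y, ʏ/ are [+high]; /ɛ, a/ are [-round]; /ɒ/ is [+low]. The remaining /ø, o/ satisfy [-high], [+round], [-low].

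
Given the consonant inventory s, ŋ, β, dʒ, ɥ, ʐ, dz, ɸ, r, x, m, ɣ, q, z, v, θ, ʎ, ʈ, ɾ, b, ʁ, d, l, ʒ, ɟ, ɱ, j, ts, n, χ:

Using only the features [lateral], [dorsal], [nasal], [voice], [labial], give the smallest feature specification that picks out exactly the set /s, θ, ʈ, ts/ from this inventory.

Every target segment is [−voice], [−labial], [−dorsal]; each remaining inventory member fails at least one of these. Each conjunct is needed — [−labial, −dorsal] alone would also admit /dʒ, ʐ, dz, r, …/; [−voice, −dorsal] alone would also admit /ɸ/; [−voice, −labial] alone would also admit /x, q, χ/ — and no other combination of two listed features has exactly this extension, so three is the minimum.

[−voice, −labial, −dorsal]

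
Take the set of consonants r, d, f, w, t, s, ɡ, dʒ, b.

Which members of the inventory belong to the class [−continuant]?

d, t, ɡ, dʒ, b

The [−continuant] segments here are /d, t, ɡ, dʒ, b/; the remaining /r, f, w, s/ are [+continuant].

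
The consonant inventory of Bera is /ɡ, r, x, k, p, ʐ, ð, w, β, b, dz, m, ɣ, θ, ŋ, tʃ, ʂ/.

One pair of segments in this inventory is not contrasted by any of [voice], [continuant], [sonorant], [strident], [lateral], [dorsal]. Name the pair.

/ð/ (voiced dental fricative) and /β/ (voiced bilabial fricative) are both [+voice], [+continuant], [−sonorant], [−strident], [−lateral], [−dorsal], so none of the listed features separates them. (They do differ in [labial] and [coronal], which are not among the given features.) Every other pair in the inventory differs on at least one listed feature.

ð, β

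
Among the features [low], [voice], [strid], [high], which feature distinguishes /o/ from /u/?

/o/ (mid back rounded tense vowel) and /u/ (high back rounded tense vowel) agree on [−low], [+voice], [−strident]. They differ on [high] (/o/ [−], /u/ [+]).

[high]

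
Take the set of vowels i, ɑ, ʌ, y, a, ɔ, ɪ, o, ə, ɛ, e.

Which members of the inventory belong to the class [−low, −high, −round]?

First, the [−low] segments are /i, ʌ, y, ɔ, ɪ, o, ə, ɛ, e/.
Within that set, [−high] gives /ʌ, ɔ, o, ə, ɛ, e/.
Intersecting with [−round] leaves /ʌ, ə, ɛ, e/.

ʌ, ə, ɛ, e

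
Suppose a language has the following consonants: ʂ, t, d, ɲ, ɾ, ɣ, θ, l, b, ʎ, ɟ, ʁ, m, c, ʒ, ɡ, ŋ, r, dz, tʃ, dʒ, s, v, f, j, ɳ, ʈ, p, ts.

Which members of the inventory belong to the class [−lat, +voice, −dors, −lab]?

Checking each segment against [−lateral], [+voice], [−dorsal], [−labial]: /d/ (voiced alveolar stop), /ɾ/ (alveolar tap), /ʒ/ (voiced postalveolar fricative), /r/ (alveolar trill), /dz/ (voiced alveolar affricate), /dʒ/ (voiced postalveolar affricate), among others, satisfy every feature; every other segment in the inventory fails at least one.

d, ɾ, ʒ, r, dz, dʒ, ɳ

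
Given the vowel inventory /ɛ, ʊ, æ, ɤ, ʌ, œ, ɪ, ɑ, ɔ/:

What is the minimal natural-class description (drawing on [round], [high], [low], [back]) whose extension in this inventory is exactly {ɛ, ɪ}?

[−low, −back, −round]

Every target segment is [−low], [−back], [−round]; each remaining inventory member fails at least one of these. Each conjunct is needed — [−back, −round] alone would also admit /æ/; [−low, −round] alone would also admit /ɤ, ʌ/; [−low, −back] alone would also admit /œ/ — and no other combination of two listed features has exactly this extension, so three is the minimum.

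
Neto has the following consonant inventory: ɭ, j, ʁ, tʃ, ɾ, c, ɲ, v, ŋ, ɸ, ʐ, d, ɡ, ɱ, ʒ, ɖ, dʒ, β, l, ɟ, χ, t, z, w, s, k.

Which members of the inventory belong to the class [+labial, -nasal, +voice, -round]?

v, β

Among the inventory, the [+labial] segments are /v, ɸ, ɱ, β, w/.
Within that set, [-nasal] gives /v, ɸ, β, w/.
Within that set, [+voice] gives /v, β, w/.
Within that set, [-round] leaves /v, β/.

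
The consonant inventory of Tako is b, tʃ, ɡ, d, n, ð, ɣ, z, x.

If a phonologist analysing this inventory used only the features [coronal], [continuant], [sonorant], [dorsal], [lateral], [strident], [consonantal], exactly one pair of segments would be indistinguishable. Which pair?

x, ɣ

Both /x/ and /ɣ/ are [−coronal], [+continuant], [−sonorant], [+dorsal], [−lateral], [−strident], [+consonantal]. Since the list omits [voice] — which does distinguish the voiceless velar fricative from the voiced velar fricative — this pair collapses; all other pairs remain distinct.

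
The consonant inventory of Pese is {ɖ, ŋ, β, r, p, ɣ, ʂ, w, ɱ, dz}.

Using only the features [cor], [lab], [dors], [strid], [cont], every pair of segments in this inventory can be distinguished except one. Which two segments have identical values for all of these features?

p, ɱ

Both /p/ and /ɱ/ are [-coronal], [+labial], [-dorsal], [-strident], [-continuant]. Since the list omits [sonorant], [voice] and [nasal] — which do distinguish the voiceless bilabial stop from the labiodental nasal — this pair collapses; all other pairs remain distinct.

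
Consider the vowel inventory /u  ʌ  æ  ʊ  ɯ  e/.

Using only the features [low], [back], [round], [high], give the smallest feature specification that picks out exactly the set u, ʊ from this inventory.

/u, ʊ/ are exactly the [+round] segments in the inventory, so a single feature suffices.

[+round]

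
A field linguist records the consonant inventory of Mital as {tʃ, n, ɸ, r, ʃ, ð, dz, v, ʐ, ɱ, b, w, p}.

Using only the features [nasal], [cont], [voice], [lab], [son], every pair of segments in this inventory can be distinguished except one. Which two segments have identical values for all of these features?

ʐ, ð

Both /ʐ/ and /ð/ are [−nasal], [+continuant], [+voice], [−labial], [−sonorant]. Since the list omits [strident], [anterior] and [distributed] — which do distinguish the voiced retroflex fricative from the voiced dental fricative — this pair collapses; all other pairs remain distinct.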